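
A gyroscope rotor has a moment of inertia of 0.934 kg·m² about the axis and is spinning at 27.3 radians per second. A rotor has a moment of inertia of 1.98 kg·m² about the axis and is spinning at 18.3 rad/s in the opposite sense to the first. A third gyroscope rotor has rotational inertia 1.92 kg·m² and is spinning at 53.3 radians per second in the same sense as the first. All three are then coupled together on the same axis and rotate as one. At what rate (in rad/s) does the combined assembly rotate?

The coupling torques are internal; angular momentum about the shared axis is conserved.
Taking A's sense as positive: L = (0.9340)(27.3) − (1.980)(18.3) + (1.920)(53.3) = 91.60 kg·m²·rad/s.
Combined I = 0.9340 + 1.980 + 1.920 = 4.834 kg·m².
ω_f = L / I = 91.60 / 4.834 = 18.95 rad/s.

|ω_f| ≈ 18.9 rad/s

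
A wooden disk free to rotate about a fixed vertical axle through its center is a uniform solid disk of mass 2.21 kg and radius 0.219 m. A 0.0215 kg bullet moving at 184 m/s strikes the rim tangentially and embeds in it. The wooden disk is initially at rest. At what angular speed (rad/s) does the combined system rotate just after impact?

About the axle the impulsive forces during the collision are internal, so angular momentum about that axis is conserved.
I_p = ½(2.21)(0.219)² = 0.05300 kg·m². Taking the sense of the bullet's angular momentum as positive, L_{bullet} = m v R = (0.0215)(184)(0.219) = 0.8664 kg·m²/s.
L_i = 0 + 0.8664 = 0.8664 kg·m²/s.
After sticking, I_f = I_p + m R² = 0.05300 + (0.0215)(0.219)² = 0.05403 kg·m².
ω_f = L_i / I_f = 0.8664 / 0.05403 = 16.04 rad/s.

|ω_f| ≈ 16.0 rad/s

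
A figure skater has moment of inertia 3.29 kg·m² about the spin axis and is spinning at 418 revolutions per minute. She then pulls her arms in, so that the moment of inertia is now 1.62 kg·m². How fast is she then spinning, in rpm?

ω₂ ≈ 849 rpm

No external torque acts about the spin axis, so angular momentum is conserved.
ω₂ = I₁ω₁ / I₂ = (3.290)(418 rpm) / (1.620) = 848.9 rpm.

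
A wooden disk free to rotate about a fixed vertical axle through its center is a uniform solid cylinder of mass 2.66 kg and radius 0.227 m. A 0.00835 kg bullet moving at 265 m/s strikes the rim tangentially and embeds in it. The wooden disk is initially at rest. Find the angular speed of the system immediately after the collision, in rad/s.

The axle reaction passes through the axle and exerts no torque about it; angular momentum about the axle is conserved through the impact.
I_p = ½(2.66)(0.227)² = 0.06853 kg·m². Taking the sense of the bullet's angular momentum as positive, L_{bullet} = m v R = (0.00835)(265)(0.227) = 0.5023 kg·m²/s.
L_i = 0 + 0.5023 = 0.5023 kg·m²/s.
After sticking, I_f = I_p + m R² = 0.06853 + (0.00835)(0.227)² = 0.06896 kg·m².
ω_f = L_i / I_f = 0.5023 / 0.06896 = 7.283 rad/s.

|ω_f| ≈ 7.28 rad/s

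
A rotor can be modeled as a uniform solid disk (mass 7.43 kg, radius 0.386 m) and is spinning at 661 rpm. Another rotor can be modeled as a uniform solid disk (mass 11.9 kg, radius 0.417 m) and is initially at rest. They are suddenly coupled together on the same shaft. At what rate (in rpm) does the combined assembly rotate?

|ω_f| ≈ 230 rpm

The coupling torques are internal; angular momentum about the shared axis is conserved.
Moments of inertia: I_A = ½(7.43)(0.386)² = 0.5535 kg·m²; I_B = ½(11.9)(0.417)² = 1.035 kg·m².
Taking A's sense as positive: L = (0.5535)(661) = 365.9 kg·m²·rpm.
Combined I = 0.5535 + 1.035 = 1.588 kg·m².
ω_f = L / I = 365.9 / 1.588 = 230.4 rpm.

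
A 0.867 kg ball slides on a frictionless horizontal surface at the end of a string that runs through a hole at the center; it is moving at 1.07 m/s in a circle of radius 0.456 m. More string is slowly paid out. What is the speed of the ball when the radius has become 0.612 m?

The only horizontal force on the mass is along the cord (radial), so it exerts no torque about the hole and angular momentum m v r is conserved.
v₂ = v₁ r₁ / r₂ = (1.07)(0.456) / (0.612) = 0.7973 m/s.

v₂ ≈ 0.797 m/s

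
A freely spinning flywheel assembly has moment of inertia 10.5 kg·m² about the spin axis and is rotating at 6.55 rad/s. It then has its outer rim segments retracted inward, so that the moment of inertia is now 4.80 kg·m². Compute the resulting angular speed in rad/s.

Angular momentum about the spin axis is conserved since the torque about it is zero.
ω₂ = I₁ω₁ / I₂ = (10.50)(6.55 rad/s) / (4.800) = 14.33 rad/s.

ω₂ ≈ 14.3 rad/s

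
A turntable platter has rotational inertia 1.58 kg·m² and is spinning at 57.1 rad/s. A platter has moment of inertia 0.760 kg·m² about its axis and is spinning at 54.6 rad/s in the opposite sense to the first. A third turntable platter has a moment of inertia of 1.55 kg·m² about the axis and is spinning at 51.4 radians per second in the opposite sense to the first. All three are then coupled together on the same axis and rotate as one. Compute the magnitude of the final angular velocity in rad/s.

The coupling torques are internal; angular momentum about the shared axis is conserved.
Taking A's sense as positive: L = (1.580)(57.1) − (0.7600)(54.6) − (1.550)(51.4) = -30.95 kg·m²·rad/s.
Combined I = 1.580 + 0.7600 + 1.550 = 3.890 kg·m².
ω_f = L / I = -30.95 / 3.890 = -7.956 rad/s.

|ω_f| ≈ 7.96 rad/s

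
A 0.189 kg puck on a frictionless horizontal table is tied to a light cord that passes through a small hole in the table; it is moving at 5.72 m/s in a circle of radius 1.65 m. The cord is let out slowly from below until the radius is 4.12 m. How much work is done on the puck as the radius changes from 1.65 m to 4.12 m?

The only horizontal force on the mass is along the cord (radial), so it exerts no torque about the hole and angular momentum m v r is conserved.
v₂ = v₁ r₁ / r₂ = (5.72)(1.65) / (4.12) = 2.291 m/s.
W = ΔKE = ½m(v₂² − v₁²) = -2.596 J.

W ≈ -2.60 J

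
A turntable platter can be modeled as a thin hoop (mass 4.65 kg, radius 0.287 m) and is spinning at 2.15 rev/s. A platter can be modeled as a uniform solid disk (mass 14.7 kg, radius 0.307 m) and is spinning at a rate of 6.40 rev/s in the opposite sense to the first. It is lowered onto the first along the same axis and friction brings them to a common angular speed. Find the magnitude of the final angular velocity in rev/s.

|ω_f| ≈ 3.36 rev/s

No external torque acts about the common axis, so total angular momentum is conserved.
Moments of inertia: I_A = (4.65)(0.287)² = 0.3830 kg·m²; I_B = ½(14.7)(0.307)² = 0.6927 kg·m².
Taking A's sense as positive: L = (0.3830)(2.15) − (0.6927)(6.40) = -3.610 kg·m²·rev/s.
Combined I = 0.3830 + 0.6927 = 1.076 kg·m².
ω_f = L / I = -3.610 / 1.076 = -3.356 rev/s.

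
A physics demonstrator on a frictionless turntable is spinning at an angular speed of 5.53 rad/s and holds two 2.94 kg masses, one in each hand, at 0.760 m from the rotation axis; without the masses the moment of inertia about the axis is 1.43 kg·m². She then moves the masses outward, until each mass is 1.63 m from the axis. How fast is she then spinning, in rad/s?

ω₂ ≈ 1.57 rad/s

With no external torque about the axis, L is conserved: I₁ω₁ = I₂ω₂.
I₁ = 1.43 + 2(2.94)(0.760)² = 4.826 kg·m²; I₂ = 1.43 + 2(2.94)(1.63)² = 17.05 kg·m².
ω₂ = I₁ω₁ / I₂ = (4.826)(5.53 rad/s) / (17.05) = 1.565 rad/s.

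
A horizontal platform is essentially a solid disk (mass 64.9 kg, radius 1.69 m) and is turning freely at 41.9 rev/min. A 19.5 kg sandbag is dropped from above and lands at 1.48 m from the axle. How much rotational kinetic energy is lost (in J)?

energy lost ≈ 281 J

The added mass arrives with no angular momentum about the axle, and any external torque about the axle is negligible, so the system's angular momentum is conserved.
I_p = ½(64.9)(1.69)² = 92.68 kg·m².
Added inertia Σmr² = (19.5)(1.48)² = 42.71 kg·m²; I_f = 92.68 + 42.71 = 135.4 kg·m².
ω_f = I_p ω_i / I_f = (92.68)(41.9) / 135.4 = 28.68 rpm.
KE_i = ½(92.68)(4.388 rad/s)² = 892.2 J; KE_f = ½(135.4)(3.004)² = 610.7 J.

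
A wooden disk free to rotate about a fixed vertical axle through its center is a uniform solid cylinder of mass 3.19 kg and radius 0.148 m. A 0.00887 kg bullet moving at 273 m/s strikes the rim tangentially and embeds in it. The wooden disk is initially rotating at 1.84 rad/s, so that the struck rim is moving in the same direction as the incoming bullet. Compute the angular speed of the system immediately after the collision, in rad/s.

|ω_f| ≈ 12.0 rad/s

The axle reaction passes through the axle and exerts no torque about it; angular momentum about the axle is conserved through the impact.
I_p = ½(3.19)(0.148)² = 0.03494 kg·m². Taking the sense of the bullet's angular momentum as positive, L_{bullet} = m v R = (0.00887)(273)(0.148) = 0.3584 kg·m²/s.
L_i = +I_p ω_p + m v R = +(0.03494)(1.84) + 0.3584 = 0.4227 kg·m²/s.
After sticking, I_f = I_p + m R² = 0.03494 + (0.00887)(0.148)² = 0.03513 kg·m².
ω_f = L_i / I_f = 0.4227 / 0.03513 = 12.03 rad/s.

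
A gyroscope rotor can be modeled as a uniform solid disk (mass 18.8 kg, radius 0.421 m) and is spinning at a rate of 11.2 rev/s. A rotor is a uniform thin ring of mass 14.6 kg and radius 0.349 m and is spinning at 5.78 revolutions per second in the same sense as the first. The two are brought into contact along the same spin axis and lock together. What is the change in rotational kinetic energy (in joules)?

The coupling torques are internal; angular momentum about the shared axis is conserved.
Moments of inertia: I_A = ½(18.8)(0.421)² = 1.666 kg·m²; I_B = (14.6)(0.349)² = 1.778 kg·m².
Taking A's sense as positive: L = (1.666)(11.2) + (1.778)(5.78) = 28.94 kg·m²·rev/s.
Combined I = 1.666 + 1.778 = 3.444 kg·m².
ω_f = L / I = 28.94 / 3.444 = 8.402 rev/s.
KE_i = ½ΣIω² = 5298 J; KE_f = ½(3.444)(52.79)² = 4799 J.

ΔKE ≈ -499 J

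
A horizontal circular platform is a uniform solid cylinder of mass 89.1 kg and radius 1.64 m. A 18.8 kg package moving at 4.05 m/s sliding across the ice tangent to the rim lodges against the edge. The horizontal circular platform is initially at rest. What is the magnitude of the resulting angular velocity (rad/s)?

About the central axle the impulsive forces during the collision are internal, so angular momentum about that axis is conserved.
I_p = ½(89.1)(1.64)² = 119.8 kg·m². Taking the sense of the package's angular momentum as positive, L_{package} = m v R = (18.8)(4.05)(1.64) = 124.9 kg·m²/s.
L_i = 0 + 124.9 = 124.9 kg·m²/s.
After sticking, I_f = I_p + m R² = 119.8 + (18.8)(1.64)² = 170.4 kg·m².
ω_f = L_i / I_f = 124.9 / 170.4 = 0.7329 rad/s.

|ω_f| ≈ 0.733 rad/s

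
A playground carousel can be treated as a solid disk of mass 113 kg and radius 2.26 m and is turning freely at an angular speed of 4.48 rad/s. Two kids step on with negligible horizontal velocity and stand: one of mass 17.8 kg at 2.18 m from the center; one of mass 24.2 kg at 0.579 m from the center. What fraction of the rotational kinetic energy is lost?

No external torque acts about the center; L_before = L_after.
I_p = ½(113)(2.26)² = 288.6 kg·m².
Added inertia Σmr² = (17.8)(2.18)² + (24.2)(0.579)² = 92.71 kg·m²; I_f = 288.6 + 92.71 = 381.3 kg·m².
ω_f = I_p ω_i / I_f = (288.6)(4.48) / 381.3 = 3.391 rad/s.
KE_i = ½(288.6)(4.480 rad/s)² = 2896 J; KE_f = ½(381.3)(3.391)² = 2192 J.
Fraction lost = 0.2431.

fraction ≈ 0.243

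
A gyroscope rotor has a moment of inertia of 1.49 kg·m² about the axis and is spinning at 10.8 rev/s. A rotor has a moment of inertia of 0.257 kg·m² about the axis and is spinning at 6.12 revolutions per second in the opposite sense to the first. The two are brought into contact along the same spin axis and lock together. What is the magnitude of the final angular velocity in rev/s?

The coupling torques are internal; angular momentum about the shared axis is conserved.
Taking A's sense as positive: L = (1.490)(10.8) − (0.2570)(6.12) = 14.52 kg·m²·rev/s.
Combined I = 1.490 + 0.2570 = 1.747 kg·m².
ω_f = L / I = 14.52 / 1.747 = 8.311 rev/s.

|ω_f| ≈ 8.31 rev/s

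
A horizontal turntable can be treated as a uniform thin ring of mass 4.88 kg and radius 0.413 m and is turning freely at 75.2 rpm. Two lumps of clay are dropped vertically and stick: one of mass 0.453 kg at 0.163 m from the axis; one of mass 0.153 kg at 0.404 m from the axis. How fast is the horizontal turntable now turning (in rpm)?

ω_f ≈ 72.0 rpm

The added mass arrives with no angular momentum about the axis, and any external torque about the axis is negligible, so the system's angular momentum is conserved.
I_p = (4.88)(0.413)² = 0.8324 kg·m².
Added inertia Σmr² = (0.453)(0.163)² + (0.153)(0.404)² = 0.03701 kg·m²; I_f = 0.8324 + 0.03701 = 0.8694 kg·m².
ω_f = I_p ω_i / I_f = (0.8324)(75.2) / 0.8694 = 72.00 rpm.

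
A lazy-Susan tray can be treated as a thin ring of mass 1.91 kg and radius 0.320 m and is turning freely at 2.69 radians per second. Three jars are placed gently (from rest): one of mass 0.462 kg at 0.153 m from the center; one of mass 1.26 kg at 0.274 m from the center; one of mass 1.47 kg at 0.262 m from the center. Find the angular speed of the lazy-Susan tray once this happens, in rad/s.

The added mass arrives with no angular momentum about the center, and any external torque about the center is negligible, so the system's angular momentum is conserved.
I_p = (1.91)(0.320)² = 0.1956 kg·m².
Added inertia Σmr² = (0.462)(0.153)² + (1.26)(0.274)² + (1.47)(0.262)² = 0.2063 kg·m²; I_f = 0.1956 + 0.2063 = 0.4019 kg·m².
ω_f = I_p ω_i / I_f = (0.1956)(2.69) / 0.4019 = 1.309 rad/s.

ω_f ≈ 1.31 rad/s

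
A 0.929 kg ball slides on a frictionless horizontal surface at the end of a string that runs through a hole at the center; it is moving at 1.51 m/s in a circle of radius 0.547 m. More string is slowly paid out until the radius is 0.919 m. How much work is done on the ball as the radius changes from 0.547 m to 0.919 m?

W ≈ -0.684 J

Central (radial) force ⇒ zero torque about the center ⇒ m v r is constant.
v₂ = v₁ r₁ / r₂ = (1.51)(0.547) / (0.919) = 0.8988 m/s.
W = ΔKE = ½m(v₂² − v₁²) = -0.6839 J.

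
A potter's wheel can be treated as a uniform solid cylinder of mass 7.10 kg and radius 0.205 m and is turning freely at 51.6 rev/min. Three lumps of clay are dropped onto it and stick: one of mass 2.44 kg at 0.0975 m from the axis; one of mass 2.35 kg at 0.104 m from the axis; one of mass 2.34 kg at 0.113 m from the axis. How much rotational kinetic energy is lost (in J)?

No external torque acts about the axis; L_before = L_after.
I_p = ½(7.10)(0.205)² = 0.1492 kg·m².
Added inertia Σmr² = (2.44)(0.0975)² + (2.35)(0.104)² + (2.34)(0.113)² = 0.07849 kg·m²; I_f = 0.1492 + 0.07849 = 0.2277 kg·m².
ω_f = I_p ω_i / I_f = (0.1492)(51.6) / 0.2277 = 33.81 rpm.
KE_i = ½(0.1492)(5.404 rad/s)² = 2.178 J; KE_f = ½(0.2277)(3.541)² = 1.427 J.

energy lost ≈ 0.751 J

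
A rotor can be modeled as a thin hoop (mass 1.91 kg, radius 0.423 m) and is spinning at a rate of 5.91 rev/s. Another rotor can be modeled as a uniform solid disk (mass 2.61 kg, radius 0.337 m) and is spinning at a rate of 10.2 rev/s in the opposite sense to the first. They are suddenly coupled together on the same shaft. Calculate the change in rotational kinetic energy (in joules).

No external torque acts about the common axis, so total angular momentum is conserved.
Moments of inertia: I_A = (1.91)(0.423)² = 0.3418 kg·m²; I_B = ½(2.61)(0.337)² = 0.1482 kg·m².
Taking A's sense as positive: L = (0.3418)(5.91) − (0.1482)(10.2) = 0.5081 kg·m²·rev/s.
Combined I = 0.3418 + 0.1482 = 0.4900 kg·m².
ω_f = L / I = 0.5081 / 0.4900 = 1.037 rev/s.
KE_i = ½ΣIω² = 540.0 J; KE_f = ½(0.4900)(6.515)² = 10.40 J.

ΔKE ≈ -530 J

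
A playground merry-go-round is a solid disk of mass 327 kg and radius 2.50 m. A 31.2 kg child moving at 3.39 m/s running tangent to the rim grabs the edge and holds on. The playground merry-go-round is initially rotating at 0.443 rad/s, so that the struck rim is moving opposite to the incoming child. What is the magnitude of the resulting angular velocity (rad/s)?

About the axle the impulsive forces during the collision are internal, so angular momentum about that axis is conserved.
I_p = ½(327)(2.50)² = 1022 kg·m². Taking the sense of the child's angular momentum as positive, L_{child} = m v R = (31.2)(3.39)(2.50) = 264.4 kg·m²/s.
L_i = −I_p ω_p + m v R = −(1022)(0.443) + 264.4 = -188.3 kg·m²/s.
After sticking, I_f = I_p + m R² = 1022 + (31.2)(2.50)² = 1217 kg·m².
ω_f = L_i / I_f = -188.3 / 1217 = -0.1547 rad/s.

|ω_f| ≈ 0.155 rad/s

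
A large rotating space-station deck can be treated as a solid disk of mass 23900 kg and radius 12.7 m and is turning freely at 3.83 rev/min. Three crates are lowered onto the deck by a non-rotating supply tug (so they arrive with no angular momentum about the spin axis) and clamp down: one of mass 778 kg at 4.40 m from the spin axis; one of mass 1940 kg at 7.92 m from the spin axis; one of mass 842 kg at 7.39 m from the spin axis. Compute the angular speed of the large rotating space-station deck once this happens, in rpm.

The added mass arrives with no angular momentum about the spin axis, and any external torque about the spin axis is negligible, so the system's angular momentum is conserved.
I_p = ½(23900)(12.7)² = 1.927e+06 kg·m².
Added inertia Σmr² = (778)(4.40)² + (1940)(7.92)² + (842)(7.39)² = 1.827e+05 kg·m²; I_f = 1.927e+06 + 1.827e+05 = 2.110e+06 kg·m².
ω_f = I_p ω_i / I_f = (1.927e+06)(3.83) / 2.110e+06 = 3.498 rpm.

ω_f ≈ 3.50 rpm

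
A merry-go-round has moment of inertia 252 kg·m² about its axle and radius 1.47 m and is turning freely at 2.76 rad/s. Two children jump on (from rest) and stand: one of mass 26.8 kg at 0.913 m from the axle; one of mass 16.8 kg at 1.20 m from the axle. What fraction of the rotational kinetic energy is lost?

The added mass arrives with no angular momentum about the axle, and any external torque about the axle is negligible, so the system's angular momentum is conserved.
Added inertia Σmr² = (26.8)(0.913)² + (16.8)(1.20)² = 46.53 kg·m²; I_f = 252.0 + 46.53 = 298.5 kg·m².
ω_f = I_p ω_i / I_f = (252.0)(2.76) / 298.5 = 2.330 rad/s.
KE_i = ½(252.0)(2.760 rad/s)² = 959.8 J; KE_f = ½(298.5)(2.330)² = 810.2 J.
Fraction lost = 0.1559.

fraction ≈ 0.156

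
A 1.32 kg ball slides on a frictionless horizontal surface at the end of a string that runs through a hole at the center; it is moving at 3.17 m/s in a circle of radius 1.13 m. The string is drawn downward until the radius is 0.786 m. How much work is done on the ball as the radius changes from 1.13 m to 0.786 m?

The only horizontal force on the mass is along the cord (radial), so it exerts no torque about the hole and angular momentum m v r is conserved.
v₂ = v₁ r₁ / r₂ = (3.17)(1.13) / (0.786) = 4.557 m/s.
W = ΔKE = ½m(v₂² − v₁²) = 7.076 J.

W ≈ 7.08 J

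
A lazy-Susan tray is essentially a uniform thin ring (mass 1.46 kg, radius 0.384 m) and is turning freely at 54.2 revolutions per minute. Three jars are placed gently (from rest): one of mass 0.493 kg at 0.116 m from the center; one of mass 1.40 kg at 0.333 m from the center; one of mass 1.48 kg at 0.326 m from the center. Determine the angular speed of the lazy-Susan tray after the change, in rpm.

ω_f ≈ 21.8 rpm

No external torque acts about the center; L_before = L_after.
I_p = (1.46)(0.384)² = 0.2153 kg·m².
Added inertia Σmr² = (0.493)(0.116)² + (1.40)(0.333)² + (1.48)(0.326)² = 0.3192 kg·m²; I_f = 0.2153 + 0.3192 = 0.5345 kg·m².
ω_f = I_p ω_i / I_f = (0.2153)(54.2) / 0.5345 = 21.83 rpm.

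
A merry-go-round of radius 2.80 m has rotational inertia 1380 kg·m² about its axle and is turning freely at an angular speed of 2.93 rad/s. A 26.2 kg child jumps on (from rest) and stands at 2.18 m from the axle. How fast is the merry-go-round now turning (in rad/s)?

No external torque acts about the axle; L_before = L_after.
Added inertia Σmr² = (26.2)(2.18)² = 124.5 kg·m²; I_f = 1380 + 124.5 = 1505 kg·m².
ω_f = I_p ω_i / I_f = (1380)(2.93) / 1505 = 2.688 rad/s.

ω_f ≈ 2.69 rad/s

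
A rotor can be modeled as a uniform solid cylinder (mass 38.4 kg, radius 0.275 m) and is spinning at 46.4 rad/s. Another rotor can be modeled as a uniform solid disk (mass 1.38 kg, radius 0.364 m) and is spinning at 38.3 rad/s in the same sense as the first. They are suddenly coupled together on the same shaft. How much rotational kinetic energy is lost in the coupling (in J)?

No external torque acts about the common axis, so total angular momentum is conserved.
Moments of inertia: I_A = ½(38.4)(0.275)² = 1.452 kg·m²; I_B = ½(1.38)(0.364)² = 0.09142 kg·m².
Taking A's sense as positive: L = (1.452)(46.4) + (0.09142)(38.3) = 70.87 kg·m²·rad/s.
Combined I = 1.452 + 0.09142 = 1.543 kg·m².
ω_f = L / I = 70.87 / 1.543 = 45.92 rad/s.
KE_i = ½ΣIω² = 1630 J; KE_f = ½(1.543)(45.92)² = 1627 J.

ΔKE lost ≈ 2.82 J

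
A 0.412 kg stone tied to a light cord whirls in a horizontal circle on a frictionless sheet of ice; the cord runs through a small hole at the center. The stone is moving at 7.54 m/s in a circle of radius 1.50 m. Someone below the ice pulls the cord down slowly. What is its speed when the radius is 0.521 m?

Central (radial) force ⇒ zero torque about the center ⇒ m v r is constant.
v₂ = v₁ r₁ / r₂ = (7.54)(1.50) / (0.521) = 21.71 m/s.

v₂ ≈ 21.7 m/s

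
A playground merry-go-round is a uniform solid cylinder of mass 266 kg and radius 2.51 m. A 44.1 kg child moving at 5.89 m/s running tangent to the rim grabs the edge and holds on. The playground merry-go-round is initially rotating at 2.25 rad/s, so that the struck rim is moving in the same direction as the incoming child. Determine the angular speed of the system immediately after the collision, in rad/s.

About the axle the impulsive forces during the collision are internal, so angular momentum about that axis is conserved.
I_p = ½(266)(2.51)² = 837.9 kg·m². Taking the sense of the child's angular momentum as positive, L_{child} = m v R = (44.1)(5.89)(2.51) = 652.0 kg·m²/s.
L_i = +I_p ω_p + m v R = +(837.9)(2.25) + 652.0 = 2537 kg·m²/s.
After sticking, I_f = I_p + m R² = 837.9 + (44.1)(2.51)² = 1116 kg·m².
ω_f = L_i / I_f = 2537 / 1116 = 2.274 rad/s.

|ω_f| ≈ 2.27 rad/s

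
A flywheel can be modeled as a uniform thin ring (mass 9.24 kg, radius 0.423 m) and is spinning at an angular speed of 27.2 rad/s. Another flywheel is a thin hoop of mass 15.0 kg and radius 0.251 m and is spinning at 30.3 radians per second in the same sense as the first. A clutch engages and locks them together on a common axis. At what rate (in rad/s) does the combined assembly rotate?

|ω_f| ≈ 28.3 rad/s

No external torque acts about the common axis, so total angular momentum is conserved.
Moments of inertia: I_A = (9.24)(0.423)² = 1.653 kg·m²; I_B = (15.0)(0.251)² = 0.9450 kg·m².
Taking A's sense as positive: L = (1.653)(27.2) + (0.9450)(30.3) = 73.60 kg·m²·rad/s.
Combined I = 1.653 + 0.9450 = 2.598 kg·m².
ω_f = L / I = 73.60 / 2.598 = 28.33 rad/s.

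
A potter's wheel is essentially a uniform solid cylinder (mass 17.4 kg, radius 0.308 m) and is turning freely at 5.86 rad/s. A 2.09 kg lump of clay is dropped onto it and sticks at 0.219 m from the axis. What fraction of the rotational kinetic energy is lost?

fraction ≈ 0.108

No external torque acts about the axis; L_before = L_after.
I_p = ½(17.4)(0.308)² = 0.8253 kg·m².
Added inertia Σmr² = (2.09)(0.219)² = 0.1002 kg·m²; I_f = 0.8253 + 0.1002 = 0.9256 kg·m².
ω_f = I_p ω_i / I_f = (0.8253)(5.86) / 0.9256 = 5.225 rad/s.
KE_i = ½(0.8253)(5.860 rad/s)² = 14.17 J; KE_f = ½(0.9256)(5.225)² = 12.64 J.
Fraction lost = 0.1083.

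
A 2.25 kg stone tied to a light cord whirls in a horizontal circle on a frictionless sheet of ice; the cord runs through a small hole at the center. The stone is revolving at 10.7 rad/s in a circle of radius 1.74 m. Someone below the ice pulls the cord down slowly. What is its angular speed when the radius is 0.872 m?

ω₂ ≈ 42.6 rad/s

No torque about the axis ⇒ m r₁² ω₁ = m r₂² ω₂.
ω₂ = ω₁ (r₁/r₂)² = (10.7)(1.74/0.872)² = 42.60 rad/s.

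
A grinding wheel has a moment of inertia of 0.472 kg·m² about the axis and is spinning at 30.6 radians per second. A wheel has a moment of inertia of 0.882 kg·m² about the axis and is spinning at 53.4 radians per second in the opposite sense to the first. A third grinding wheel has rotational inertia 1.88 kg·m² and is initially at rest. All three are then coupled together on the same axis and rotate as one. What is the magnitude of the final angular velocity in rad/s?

|ω_f| ≈ 10.1 rad/s

No external torque acts about the common axis, so total angular momentum is conserved.
Taking A's sense as positive: L = (0.4720)(30.6) − (0.8820)(53.4) = -32.66 kg·m²·rad/s.
Combined I = 0.4720 + 0.8820 + 1.880 = 3.234 kg·m².
ω_f = L / I = -32.66 / 3.234 = -10.10 rad/s.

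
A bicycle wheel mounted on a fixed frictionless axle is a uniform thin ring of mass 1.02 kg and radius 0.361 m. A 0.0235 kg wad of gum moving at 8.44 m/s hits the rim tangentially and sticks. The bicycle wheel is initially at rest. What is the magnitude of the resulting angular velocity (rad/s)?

|ω_f| ≈ 0.527 rad/s

The axle reaction passes through the axle and exerts no torque about it; angular momentum about the axle is conserved through the impact.
I_p = (1.02)(0.361)² = 0.1329 kg·m². Taking the sense of the wad of gum's angular momentum as positive, L_{wad} = m v R = (0.0235)(8.44)(0.361) = 0.07160 kg·m²/s.
L_i = 0 + 0.07160 = 0.07160 kg·m²/s.
After sticking, I_f = I_p + m R² = 0.1329 + (0.0235)(0.361)² = 0.1360 kg·m².
ω_f = L_i / I_f = 0.07160 / 0.1360 = 0.5265 rad/s.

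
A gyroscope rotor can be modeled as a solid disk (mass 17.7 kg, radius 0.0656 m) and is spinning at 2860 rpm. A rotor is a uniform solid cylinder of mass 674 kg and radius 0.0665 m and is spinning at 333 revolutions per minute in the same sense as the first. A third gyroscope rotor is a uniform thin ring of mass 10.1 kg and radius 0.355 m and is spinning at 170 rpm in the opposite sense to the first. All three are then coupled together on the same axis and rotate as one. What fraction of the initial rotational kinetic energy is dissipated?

No external torque acts about the common axis, so total angular momentum is conserved.
Moments of inertia: I_A = ½(17.7)(0.0656)² = 0.03808 kg·m²; I_B = ½(674)(0.0665)² = 1.490 kg·m²; I_C = (10.1)(0.355)² = 1.273 kg·m².
Taking A's sense as positive: L = (0.03808)(2860) + (1.490)(333) − (1.273)(170) = 388.8 kg·m²·rpm.
Combined I = 0.03808 + 1.490 + 1.273 = 2.801 kg·m².
ω_f = L / I = 388.8 / 2.801 = 138.8 rpm.
KE_i = ½ΣIω² = 2816 J; KE_f = ½(2.801)(14.53)² = 295.9 J.
Fraction dissipated = (KE_i − KE_f)/KE_i = 0.8949.

fraction ≈ 0.895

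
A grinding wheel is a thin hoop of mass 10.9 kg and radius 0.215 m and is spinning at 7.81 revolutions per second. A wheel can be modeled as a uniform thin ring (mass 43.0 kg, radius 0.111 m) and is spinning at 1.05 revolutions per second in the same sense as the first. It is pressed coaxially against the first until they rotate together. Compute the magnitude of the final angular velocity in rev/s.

No external torque acts about the common axis, so total angular momentum is conserved.
Moments of inertia: I_A = (10.9)(0.215)² = 0.5039 kg·m²; I_B = (43.0)(0.111)² = 0.5298 kg·m².
Taking A's sense as positive: L = (0.5039)(7.81) + (0.5298)(1.05) = 4.491 kg·m²·rev/s.
Combined I = 0.5039 + 0.5298 = 1.034 kg·m².
ω_f = L / I = 4.491 / 1.034 = 4.345 rev/s.

|ω_f| ≈ 4.35 rev/s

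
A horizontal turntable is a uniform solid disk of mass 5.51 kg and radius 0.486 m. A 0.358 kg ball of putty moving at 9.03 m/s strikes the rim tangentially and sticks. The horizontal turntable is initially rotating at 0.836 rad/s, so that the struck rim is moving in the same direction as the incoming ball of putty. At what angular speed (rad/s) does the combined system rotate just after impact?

|ω_f| ≈ 2.88 rad/s

The axle reaction passes through the axle and exerts no torque about it; angular momentum about the axle is conserved through the impact.
I_p = ½(5.51)(0.486)² = 0.6507 kg·m². Taking the sense of the ball of putty's angular momentum as positive, L_{ball} = m v R = (0.358)(9.03)(0.486) = 1.571 kg·m²/s.
L_i = +I_p ω_p + m v R = +(0.6507)(0.836) + 1.571 = 2.115 kg·m²/s.
After sticking, I_f = I_p + m R² = 0.6507 + (0.358)(0.486)² = 0.7353 kg·m².
ω_f = L_i / I_f = 2.115 / 0.7353 = 2.877 rad/s.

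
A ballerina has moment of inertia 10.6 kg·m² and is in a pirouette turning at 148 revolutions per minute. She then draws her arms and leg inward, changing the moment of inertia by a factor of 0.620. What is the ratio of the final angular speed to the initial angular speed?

ω₂/ω₁ ≈ 1.61

With no external torque about the axis, L is conserved: I₁ω₁ = I₂ω₂.
I₂ = 0.620 × 10.6 = 6.572 kg·m².
ω₂/ω₁ = I₁/I₂ = 10.60 / 6.572 = 1.613.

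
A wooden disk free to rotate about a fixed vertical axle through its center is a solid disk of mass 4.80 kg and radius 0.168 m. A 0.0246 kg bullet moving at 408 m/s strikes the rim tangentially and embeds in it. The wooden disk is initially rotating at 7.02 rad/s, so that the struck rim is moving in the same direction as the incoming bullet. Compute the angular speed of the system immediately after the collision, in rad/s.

The axle reaction passes through the axle and exerts no torque about it; angular momentum about the axle is conserved through the impact.
I_p = ½(4.80)(0.168)² = 0.06774 kg·m². Taking the sense of the bullet's angular momentum as positive, L_{bullet} = m v R = (0.0246)(408)(0.168) = 1.686 kg·m²/s.
L_i = +I_p ω_p + m v R = +(0.06774)(7.02) + 1.686 = 2.162 kg·m²/s.
After sticking, I_f = I_p + m R² = 0.06774 + (0.0246)(0.168)² = 0.06843 kg·m².
ω_f = L_i / I_f = 2.162 / 0.06843 = 31.59 rad/s.

|ω_f| ≈ 31.6 rad/s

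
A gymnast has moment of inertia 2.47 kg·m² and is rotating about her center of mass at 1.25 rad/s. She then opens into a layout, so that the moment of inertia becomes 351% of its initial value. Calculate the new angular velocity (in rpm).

ω₂ ≈ 3.40 rpm

Angular momentum about the spin axis is conserved since the torque about it is zero.
I₂ = 3.51 × 2.47 = 8.670 kg·m².
ω₂ = I₁ω₁ / I₂ = (2.470)(1.25 rad/s) / (8.670) = 0.3561 rad/s = 3.401 rpm.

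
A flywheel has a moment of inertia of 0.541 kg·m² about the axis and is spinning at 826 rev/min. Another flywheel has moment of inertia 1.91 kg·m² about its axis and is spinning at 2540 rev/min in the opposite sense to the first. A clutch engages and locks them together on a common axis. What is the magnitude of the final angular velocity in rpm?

|ω_f| ≈ 1800 rpm

The coupling torques are internal; angular momentum about the shared axis is conserved.
Taking A's sense as positive: L = (0.5410)(826) − (1.910)(2540) = -4405 kg·m²·rpm.
Combined I = 0.5410 + 1.910 = 2.451 kg·m².
ω_f = L / I = -4405 / 2.451 = -1797 rpm.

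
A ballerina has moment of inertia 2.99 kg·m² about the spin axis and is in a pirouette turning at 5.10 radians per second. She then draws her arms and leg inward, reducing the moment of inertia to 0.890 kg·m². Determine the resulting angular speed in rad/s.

With no external torque about the axis, L is conserved: I₁ω₁ = I₂ω₂.
ω₂ = I₁ω₁ / I₂ = (2.990)(5.10 rad/s) / (0.8900) = 17.13 rad/s.

ω₂ ≈ 17.1 rad/s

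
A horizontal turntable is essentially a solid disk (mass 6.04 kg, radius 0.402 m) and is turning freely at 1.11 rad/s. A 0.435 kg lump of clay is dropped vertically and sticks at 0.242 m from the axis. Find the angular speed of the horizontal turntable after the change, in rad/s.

The added mass arrives with no angular momentum about the axis, and any external torque about the axis is negligible, so the system's angular momentum is conserved.
I_p = ½(6.04)(0.402)² = 0.4880 kg·m².
Added inertia Σmr² = (0.435)(0.242)² = 0.02548 kg·m²; I_f = 0.4880 + 0.02548 = 0.5135 kg·m².
ω_f = I_p ω_i / I_f = (0.4880)(1.11) / 0.5135 = 1.055 rad/s.

ω_f ≈ 1.05 rad/s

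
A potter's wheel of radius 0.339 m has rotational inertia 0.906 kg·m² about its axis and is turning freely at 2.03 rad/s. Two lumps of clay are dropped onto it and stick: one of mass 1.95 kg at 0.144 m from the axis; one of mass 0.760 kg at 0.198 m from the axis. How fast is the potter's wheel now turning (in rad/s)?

ω_f ≈ 1.88 rad/s

The added mass arrives with no angular momentum about the axis, and any external torque about the axis is negligible, so the system's angular momentum is conserved.
Added inertia Σmr² = (1.95)(0.144)² + (0.760)(0.198)² = 0.07023 kg·m²; I_f = 0.9060 + 0.07023 = 0.9762 kg·m².
ω_f = I_p ω_i / I_f = (0.9060)(2.03) / 0.9762 = 1.884 rad/s.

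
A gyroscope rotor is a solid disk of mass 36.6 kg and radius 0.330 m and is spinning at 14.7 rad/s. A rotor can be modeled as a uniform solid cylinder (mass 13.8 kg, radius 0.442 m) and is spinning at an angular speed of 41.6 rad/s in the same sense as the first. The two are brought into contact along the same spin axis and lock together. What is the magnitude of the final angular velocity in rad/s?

|ω_f| ≈ 25.6 rad/s

No external torque acts about the common axis, so total angular momentum is conserved.
Moments of inertia: I_A = ½(36.6)(0.330)² = 1.993 kg·m²; I_B = ½(13.8)(0.442)² = 1.348 kg·m².
Taking A's sense as positive: L = (1.993)(14.7) + (1.348)(41.6) = 85.37 kg·m²·rad/s.
Combined I = 1.993 + 1.348 = 3.341 kg·m².
ω_f = L / I = 85.37 / 3.341 = 25.55 rad/s.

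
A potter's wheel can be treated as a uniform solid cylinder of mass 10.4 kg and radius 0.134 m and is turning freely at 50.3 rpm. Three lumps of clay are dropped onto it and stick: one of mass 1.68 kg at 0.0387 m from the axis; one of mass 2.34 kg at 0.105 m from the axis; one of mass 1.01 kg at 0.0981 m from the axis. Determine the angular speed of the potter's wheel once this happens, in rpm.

ω_f ≈ 35.7 rpm

The added mass arrives with no angular momentum about the axis, and any external torque about the axis is negligible, so the system's angular momentum is conserved.
I_p = ½(10.4)(0.134)² = 0.09337 kg·m².
Added inertia Σmr² = (1.68)(0.0387)² + (2.34)(0.105)² + (1.01)(0.0981)² = 0.03803 kg·m²; I_f = 0.09337 + 0.03803 = 0.1314 kg·m².
ω_f = I_p ω_i / I_f = (0.09337)(50.3) / 0.1314 = 35.74 rpm.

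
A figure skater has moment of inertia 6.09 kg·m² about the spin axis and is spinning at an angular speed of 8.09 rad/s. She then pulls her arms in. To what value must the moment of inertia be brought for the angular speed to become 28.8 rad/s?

No external torque acts about the spin axis, so angular momentum is conserved.
I₂ = I₁ω₁ / ω₂ = (6.09)(8.09) / (28.8) = 1.711 kg·m².

I₂ ≈ 1.71 kg·m²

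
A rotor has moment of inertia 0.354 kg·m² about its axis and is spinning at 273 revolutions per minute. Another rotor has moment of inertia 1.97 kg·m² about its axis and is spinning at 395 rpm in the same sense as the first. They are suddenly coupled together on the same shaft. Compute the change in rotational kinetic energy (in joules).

No external torque acts about the common axis, so total angular momentum is conserved.
Taking A's sense as positive: L = (0.3540)(273) + (1.970)(395) = 874.8 kg·m²·rpm.
Combined I = 0.3540 + 1.970 = 2.324 kg·m².
ω_f = L / I = 874.8 / 2.324 = 376.4 rpm.
KE_i = ½ΣIω² = 1830 J; KE_f = ½(2.324)(39.42)² = 1806 J.

ΔKE ≈ -24.5 J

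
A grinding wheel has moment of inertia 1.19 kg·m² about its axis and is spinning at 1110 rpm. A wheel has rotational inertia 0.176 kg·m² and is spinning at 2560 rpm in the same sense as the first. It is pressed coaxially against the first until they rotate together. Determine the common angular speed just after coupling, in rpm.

|ω_f| ≈ 1300 rpm

No external torque acts about the common axis, so total angular momentum is conserved.
Taking A's sense as positive: L = (1.190)(1110) + (0.1760)(2560) = 1771 kg·m²·rpm.
Combined I = 1.190 + 0.1760 = 1.366 kg·m².
ω_f = L / I = 1771 / 1.366 = 1297 rpm.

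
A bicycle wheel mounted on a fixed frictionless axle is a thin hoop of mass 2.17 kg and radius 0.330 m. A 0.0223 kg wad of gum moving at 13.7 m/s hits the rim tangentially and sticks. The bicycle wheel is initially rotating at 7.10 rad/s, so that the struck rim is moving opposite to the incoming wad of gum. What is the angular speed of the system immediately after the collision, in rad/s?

|ω_f| ≈ 6.61 rad/s

About the axle the impulsive forces during the collision are internal, so angular momentum about that axis is conserved.
I_p = (2.17)(0.330)² = 0.2363 kg·m². Taking the sense of the wad of gum's angular momentum as positive, L_{wad} = m v R = (0.0223)(13.7)(0.330) = 0.1008 kg·m²/s.
L_i = −I_p ω_p + m v R = −(0.2363)(7.10) + 0.1008 = -1.577 kg·m²/s.
After sticking, I_f = I_p + m R² = 0.2363 + (0.0223)(0.330)² = 0.2387 kg·m².
ω_f = L_i / I_f = -1.577 / 0.2387 = -6.605 rad/s.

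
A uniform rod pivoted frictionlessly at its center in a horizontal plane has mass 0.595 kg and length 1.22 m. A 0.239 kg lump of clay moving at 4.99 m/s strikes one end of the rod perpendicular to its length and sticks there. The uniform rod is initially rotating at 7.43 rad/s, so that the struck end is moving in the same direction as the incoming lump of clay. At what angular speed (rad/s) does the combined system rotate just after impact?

The axle reaction passes through the pivot and exerts no torque about it; angular momentum about the pivot is conserved through the impact.
I_p = (1/12)(0.595)(1.22)² = 0.07380 kg·m². Taking the sense of the lump of clay's angular momentum as positive, L_{lump} = m v R = (0.239)(4.99)(1.22/2) = 0.7275 kg·m²/s.
L_i = +I_p ω_p + m v R = +(0.07380)(7.43) + 0.7275 = 1.276 kg·m²/s.
After sticking, I_f = I_p + m R² = 0.07380 + (0.239)(1.22/2)² = 0.1627 kg·m².
ω_f = L_i / I_f = 1.276 / 0.1627 = 7.840 rad/s.

|ω_f| ≈ 7.84 rad/s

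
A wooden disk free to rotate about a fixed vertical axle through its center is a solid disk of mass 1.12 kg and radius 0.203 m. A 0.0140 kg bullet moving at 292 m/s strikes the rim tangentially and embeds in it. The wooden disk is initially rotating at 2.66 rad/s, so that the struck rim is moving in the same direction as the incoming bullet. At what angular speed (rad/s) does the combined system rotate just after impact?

The axle reaction passes through the axle and exerts no torque about it; angular momentum about the axle is conserved through the impact.
I_p = ½(1.12)(0.203)² = 0.02308 kg·m². Taking the sense of the bullet's angular momentum as positive, L_{bullet} = m v R = (0.0140)(292)(0.203) = 0.8299 kg·m²/s.
L_i = +I_p ω_p + m v R = +(0.02308)(2.66) + 0.8299 = 0.8912 kg·m²/s.
After sticking, I_f = I_p + m R² = 0.02308 + (0.0140)(0.203)² = 0.02365 kg·m².
ω_f = L_i / I_f = 0.8912 / 0.02365 = 37.68 rad/s.

|ω_f| ≈ 37.7 rad/s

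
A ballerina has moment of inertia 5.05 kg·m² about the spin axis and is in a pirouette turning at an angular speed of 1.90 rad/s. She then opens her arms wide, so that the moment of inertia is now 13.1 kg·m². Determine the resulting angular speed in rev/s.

With no external torque about the axis, L is conserved: I₁ω₁ = I₂ω₂.
ω₂ = I₁ω₁ / I₂ = (5.050)(1.90 rad/s) / (13.10) = 0.7324 rad/s = 0.1166 rev/s.

ω₂ ≈ 0.117 rev/s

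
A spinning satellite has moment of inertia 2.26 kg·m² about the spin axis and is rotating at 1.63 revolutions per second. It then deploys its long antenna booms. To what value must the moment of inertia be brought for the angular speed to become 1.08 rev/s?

Angular momentum about the spin axis is conserved since the torque about it is zero.
I₂ = I₁ω₁ / ω₂ = (2.26)(1.63) / (1.08) = 3.411 kg·m².

I₂ ≈ 3.41 kg·m²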